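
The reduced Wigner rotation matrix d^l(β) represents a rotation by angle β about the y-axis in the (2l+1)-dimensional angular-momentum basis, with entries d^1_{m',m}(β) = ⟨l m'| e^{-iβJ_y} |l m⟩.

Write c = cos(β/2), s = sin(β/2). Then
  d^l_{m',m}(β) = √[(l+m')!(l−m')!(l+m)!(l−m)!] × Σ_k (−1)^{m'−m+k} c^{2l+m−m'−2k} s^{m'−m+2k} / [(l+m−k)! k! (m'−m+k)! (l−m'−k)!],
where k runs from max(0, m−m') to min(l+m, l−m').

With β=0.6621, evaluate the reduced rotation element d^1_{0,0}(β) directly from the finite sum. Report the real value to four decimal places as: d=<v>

d^1_{0,0}(β=0.6621) via Wigner's sum:
c=cos(0.6621/2)=0.945702, s=sin(0.6621/2)=0.325036; N=√[1·1·1·1]=1.000000
The bounds max(0,m−m')=0 and min(l+m,l−m')=1 give 2 terms
  k=0: (−1)^0·1.0000/(1)·0.9457^2·0.3250^0 = +0.894351
  k=1: (−1)^1·1.0000/(1)·0.9457^0·0.3250^2 = -0.105649
d^1_{0,0}(0.6621) = +0.894351 -0.105649 = +0.788703

d=0.7887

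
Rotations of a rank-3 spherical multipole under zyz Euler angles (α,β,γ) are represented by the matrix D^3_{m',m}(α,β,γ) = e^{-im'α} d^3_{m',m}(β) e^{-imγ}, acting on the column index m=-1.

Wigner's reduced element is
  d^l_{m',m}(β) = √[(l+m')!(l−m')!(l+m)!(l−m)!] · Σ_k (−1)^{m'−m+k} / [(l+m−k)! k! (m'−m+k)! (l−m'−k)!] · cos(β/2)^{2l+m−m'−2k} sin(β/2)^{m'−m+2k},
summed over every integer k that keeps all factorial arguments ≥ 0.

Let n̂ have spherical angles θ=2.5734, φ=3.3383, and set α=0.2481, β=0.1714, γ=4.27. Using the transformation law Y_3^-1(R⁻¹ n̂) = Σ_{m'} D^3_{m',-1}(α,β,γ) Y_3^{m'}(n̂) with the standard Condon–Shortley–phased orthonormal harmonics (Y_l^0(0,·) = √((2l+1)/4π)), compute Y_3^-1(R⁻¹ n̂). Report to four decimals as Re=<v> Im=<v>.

Re=0.1473 Im=0.3788

Need the full column D^3_{m',-1} for m'=−3..3 at α=0.2481, β=0.1714, γ=4.27.
cos(β/2)=0.996330, sin(β/2)=0.085595
d^3_{-3,-1}: single k=2 term ⇒ +0.027961;  D = +0.008314-0.026697i
d^3_{-2,-1}: k∈[1..2] ⇒ +0.265745 -0.003923 = +0.261822;  D = +0.014082-0.261443i
d^3_{-1,-1}: k∈[0..2] ⇒ +0.978181 -0.057757 +0.000320 = +0.920744;  D = -0.177767-0.903421i
d^3_{0,-1}: k∈[0..2] ⇒ -0.291109 +0.006446 -0.000016 = -0.284679;  D = +0.121871+0.257274i
d^3_{1,-1}: k∈[0..2] ⇒ +0.043317 -0.000426 +0.000000 = +0.042892;  D = -0.027318-0.033067i
d^3_{2,-1}: k∈[0..1] ⇒ -0.003923 +0.000014 = -0.003908;  D = +0.003153+0.002309i
d^3_{3,-1}: single k=0 term ⇒ +0.000206;  D = -0.000191-0.000077i
Y_3^{m'}(θ=2.5734,φ=3.3383) and Σ D·Y over m':
  (+0.0083-0.0267i)·(-0.0540+0.0362i)  (+0.0141-0.2614i)·(-0.2304+0.0956i)  (-0.1778-0.9034i)·(-0.4353+0.0867i)  (+0.1219+0.2573i)·(-0.1737+0.0000i)  (-0.0273-0.0331i)·(+0.4353+0.0867i)  (+0.0032+0.0023i)·(-0.2304-0.0956i)  (-0.0002-0.0001i)·(+0.0540+0.0362i)
Y_3^-1(R⁻¹ n̂) = +0.147314+0.378850i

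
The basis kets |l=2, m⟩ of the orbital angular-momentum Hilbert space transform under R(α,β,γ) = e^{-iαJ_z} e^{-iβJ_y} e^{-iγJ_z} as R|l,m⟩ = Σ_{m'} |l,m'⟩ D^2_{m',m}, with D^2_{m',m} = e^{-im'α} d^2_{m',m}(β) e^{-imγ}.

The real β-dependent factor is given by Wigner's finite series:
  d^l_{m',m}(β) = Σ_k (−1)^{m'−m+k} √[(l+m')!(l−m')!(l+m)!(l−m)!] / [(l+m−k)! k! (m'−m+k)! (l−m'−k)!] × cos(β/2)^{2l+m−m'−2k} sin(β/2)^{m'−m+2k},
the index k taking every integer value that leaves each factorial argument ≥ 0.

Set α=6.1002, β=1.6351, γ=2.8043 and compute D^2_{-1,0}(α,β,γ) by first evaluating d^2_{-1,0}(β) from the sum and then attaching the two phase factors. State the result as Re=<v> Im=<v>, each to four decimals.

D^2_{-1,0}(6.1002,1.6351,2.8043) = e^{-i·-1·6.1002}·d^2_{-1,0}(1.6351)·e^{-i·0·2.8043}. Compute d first:
Half-angle: c=0.684010, s=0.729472. N=√(1·6·2·2)=4.898979
The bounds max(0,m−m')=1 and min(l+m,l−m')=2 give 2 terms
  k=1: (−1)^0·4.8990/(2)·0.6840^3·0.7295^1 = +0.571837
  k=2: (−1)^1·4.8990/(2)·0.6840^1·0.7295^3 = -0.650376
d^2_{-1,0}(1.6351) = +0.571837 -0.650376 = -0.078539
Attach z-rotation phases: D = e^{-i(-1)(6.1002)}·(-0.078539)·e^{-i(0)(2.8043)} = -0.077227+0.014291i

Re=-0.0772 Im=0.0143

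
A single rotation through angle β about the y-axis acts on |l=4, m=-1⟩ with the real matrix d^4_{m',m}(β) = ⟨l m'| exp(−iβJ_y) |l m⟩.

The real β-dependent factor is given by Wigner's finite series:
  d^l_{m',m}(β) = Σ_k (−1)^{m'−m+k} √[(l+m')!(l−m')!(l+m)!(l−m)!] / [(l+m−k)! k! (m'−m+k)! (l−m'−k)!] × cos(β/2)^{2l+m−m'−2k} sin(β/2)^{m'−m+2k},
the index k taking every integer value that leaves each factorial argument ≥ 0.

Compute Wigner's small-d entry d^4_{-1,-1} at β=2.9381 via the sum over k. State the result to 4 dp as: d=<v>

d^4_{-1,-1}(β=2.9381) via Wigner's sum:
Half-angle: c=0.101571, s=0.994828. N=√(6·120·6·120)=720.000000
k∈{0,1,2,3} keeps every argument non-negative
  k=0: (−1)^0·720.0000/(720)·0.1016^8·0.9948^0 = +0.000000
  k=1: (−1)^1·720.0000/(48)·0.1016^6·0.9948^2 = -0.000016
  k=2: (−1)^2·720.0000/(24)·0.1016^4·0.9948^4 = +0.003127
  k=3: (−1)^3·720.0000/(72)·0.1016^2·0.9948^6 = -0.100006
d^4_{-1,-1}(2.9381) = +0.000000 -0.000016 +0.003127 -0.100006 = -0.096895

d=-0.0969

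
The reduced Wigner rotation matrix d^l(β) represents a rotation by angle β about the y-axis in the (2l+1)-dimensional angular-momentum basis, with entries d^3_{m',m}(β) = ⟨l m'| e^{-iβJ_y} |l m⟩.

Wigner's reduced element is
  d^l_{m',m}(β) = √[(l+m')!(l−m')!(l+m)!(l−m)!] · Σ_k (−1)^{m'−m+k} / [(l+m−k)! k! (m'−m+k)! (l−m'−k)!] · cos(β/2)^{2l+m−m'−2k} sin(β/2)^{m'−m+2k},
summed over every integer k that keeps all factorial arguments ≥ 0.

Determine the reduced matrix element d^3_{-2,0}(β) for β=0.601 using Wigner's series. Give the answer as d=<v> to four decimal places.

d^3_{-2,0}(β=0.601) via Wigner's sum:
c=cos(0.601/2)=0.955189, s=sin(0.601/2)=0.295998; N=√[1·120·6·6]=65.726707
k: max(0,(0)−(-2))=2 … min(3+(0),3−(-2))=3
  k=2: (−1)^0·65.7267/(12)·0.9552^4·0.2960^2 = +0.399479
  k=3: (−1)^1·65.7267/(12)·0.9552^2·0.2960^4 = -0.038361
d^3_{-2,0}(0.601) = +0.399479 -0.038361 = +0.361118

d=0.3611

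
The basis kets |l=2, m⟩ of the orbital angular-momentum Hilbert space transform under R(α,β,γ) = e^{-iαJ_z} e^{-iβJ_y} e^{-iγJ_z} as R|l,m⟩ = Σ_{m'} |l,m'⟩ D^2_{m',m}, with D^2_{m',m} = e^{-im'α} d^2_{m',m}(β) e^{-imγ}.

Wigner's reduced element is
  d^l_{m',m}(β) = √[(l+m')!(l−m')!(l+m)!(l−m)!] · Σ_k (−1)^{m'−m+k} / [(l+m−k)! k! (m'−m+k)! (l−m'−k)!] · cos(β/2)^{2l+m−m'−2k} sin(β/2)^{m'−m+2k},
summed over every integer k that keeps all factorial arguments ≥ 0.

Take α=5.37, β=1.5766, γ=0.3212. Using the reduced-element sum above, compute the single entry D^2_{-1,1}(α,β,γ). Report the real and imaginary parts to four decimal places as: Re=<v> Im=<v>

Re=0.1641 Im=-0.4692

First d^2_{-1,1}(β=1.5766), then the phase factors e^{-i(-1)α} and e^{-i(1)γ}:
With c≡cos(β/2)=0.705052 and s≡sin(β/2)=0.709156, N=[1·6·6·1]^{1/2}=6.000000
The bounds max(0,m−m')=2 and min(l+m,l−m')=3 give 2 terms
  k=2: (−1)^0·6.0000/(2)·0.7051^2·0.7092^2 = +0.749975
  k=3: (−1)^1·6.0000/(6)·0.7051^0·0.7092^4 = -0.252910
d^2_{-1,1}(1.5766) = +0.749975 -0.252910 = +0.497064
Phases: e^{-i·(-1)·5.37}=+0.611228-0.791455i, e^{-i·(1)·0.3212}=+0.948857-0.315705i ⇒ D=+0.164082-0.469202i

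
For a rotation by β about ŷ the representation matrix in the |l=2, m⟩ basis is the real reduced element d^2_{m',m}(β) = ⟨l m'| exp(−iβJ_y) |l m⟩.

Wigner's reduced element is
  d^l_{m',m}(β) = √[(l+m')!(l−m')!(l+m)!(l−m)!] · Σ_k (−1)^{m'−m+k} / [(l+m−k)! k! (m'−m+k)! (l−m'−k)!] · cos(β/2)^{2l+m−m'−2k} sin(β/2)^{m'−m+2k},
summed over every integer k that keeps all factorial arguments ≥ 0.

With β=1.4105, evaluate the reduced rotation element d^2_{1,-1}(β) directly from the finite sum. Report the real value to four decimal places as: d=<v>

d^2_{1,-1}(β=1.4105) via Wigner's sum:
Half-angle: c=0.761450, s=0.648224. N=√(6·1·1·6)=6.000000
k: max(0,(-1)−(1))=0 … min(2+(-1),2−(1))=1
  k=0: (−1)^2·6.0000/(2)·0.7614^2·0.6482^2 = +0.730893
  k=1: (−1)^3·6.0000/(6)·0.7614^0·0.6482^4 = -0.176564
d^2_{1,-1}(1.4105) = +0.730893 -0.176564 = +0.554330

d=0.5543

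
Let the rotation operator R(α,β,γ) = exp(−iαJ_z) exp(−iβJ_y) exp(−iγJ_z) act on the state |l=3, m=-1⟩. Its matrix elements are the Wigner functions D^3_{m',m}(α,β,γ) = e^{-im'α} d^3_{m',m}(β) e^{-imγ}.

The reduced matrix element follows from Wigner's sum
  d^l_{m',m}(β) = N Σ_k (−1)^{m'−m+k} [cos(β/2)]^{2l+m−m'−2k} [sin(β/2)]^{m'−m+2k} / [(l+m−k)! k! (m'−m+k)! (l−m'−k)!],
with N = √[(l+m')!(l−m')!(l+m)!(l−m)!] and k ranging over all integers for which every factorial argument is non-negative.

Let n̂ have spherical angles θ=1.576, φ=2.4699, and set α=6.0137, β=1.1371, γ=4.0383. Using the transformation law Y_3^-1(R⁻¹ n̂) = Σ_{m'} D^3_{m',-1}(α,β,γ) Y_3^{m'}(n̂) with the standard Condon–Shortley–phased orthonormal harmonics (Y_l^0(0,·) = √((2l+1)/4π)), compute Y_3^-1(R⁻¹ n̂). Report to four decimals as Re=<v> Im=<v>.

Re=-0.0546 Im=0.4393

Need the full column D^3_{m',-1} for m'=−3..3 at α=6.0137, β=1.1371, γ=4.0383.
cos(β/2)=0.842683, sin(β/2)=0.538411
d^3_{-3,-1}: single k=2 term ⇒ +0.566147;  D = -0.563944-0.049898i
d^3_{-2,-1}: k∈[1..2] ⇒ +0.723492 -0.590695 = +0.132797;  D = -0.124390-0.046500i
d^3_{-1,-1}: k∈[0..2] ⇒ +0.358083 -1.169428 +0.358042 = -0.453302;  D = +0.367021+0.266042i
d^3_{0,-1}: k∈[0..2] ⇒ -0.792546 +0.970611 -0.132076 = +0.045989;  D = -0.028706-0.035930i
d^3_{1,-1}: k∈[0..2] ⇒ +0.877071 -0.477389 +0.024360 = +0.424042;  D = -0.166926-0.389804i
d^3_{2,-1}: k∈[0..1] ⇒ -0.590695 +0.120568 = -0.470127;  D = +0.063330+0.465842i
d^3_{3,-1}: single k=0 term ⇒ +0.231115;  D = +0.030961-0.229032i
Y_3^{m'}(θ=1.576,φ=2.4699) and Σ D·Y over m':
  (-0.5639-0.0499i)·(+0.1793-0.3767i)  (-0.1244-0.0465i)·(-0.0012-0.0052i)  (+0.3670+0.2660i)·(+0.2529+0.2011i)  (-0.0287-0.0359i)·(+0.0058+0.0000i)  (-0.1669-0.3898i)·(-0.2529+0.2011i)  (+0.0633+0.4658i)·(-0.0012+0.0052i)  (+0.0310-0.2290i)·(-0.1793-0.3767i)
Y_3^-1(R⁻¹ n̂) = -0.054558+0.439285i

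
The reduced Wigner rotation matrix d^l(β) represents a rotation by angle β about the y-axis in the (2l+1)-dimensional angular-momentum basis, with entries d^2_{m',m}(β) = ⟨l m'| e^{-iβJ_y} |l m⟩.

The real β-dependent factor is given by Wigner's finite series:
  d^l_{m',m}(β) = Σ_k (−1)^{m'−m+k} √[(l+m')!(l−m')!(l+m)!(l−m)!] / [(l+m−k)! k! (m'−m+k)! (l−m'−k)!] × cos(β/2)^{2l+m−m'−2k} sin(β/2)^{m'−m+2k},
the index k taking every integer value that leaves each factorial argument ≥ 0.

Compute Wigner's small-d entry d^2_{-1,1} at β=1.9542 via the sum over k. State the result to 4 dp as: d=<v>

d=0.1730

d^2_{-1,1}(β=1.9542) via Wigner's sum:
c=cos(1.9542/2)=0.559429, s=sin(1.9542/2)=0.828879; N=√[1·6·6·1]=6.000000
The bounds max(0,m−m')=2 and min(l+m,l−m')=3 give 2 terms
  k=2: (−1)^0·6.0000/(2)·0.5594^2·0.8289^2 = +0.645049
  k=3: (−1)^1·6.0000/(6)·0.5594^0·0.8289^4 = -0.472023
d^2_{-1,1}(1.9542) = +0.645049 -0.472023 = +0.173025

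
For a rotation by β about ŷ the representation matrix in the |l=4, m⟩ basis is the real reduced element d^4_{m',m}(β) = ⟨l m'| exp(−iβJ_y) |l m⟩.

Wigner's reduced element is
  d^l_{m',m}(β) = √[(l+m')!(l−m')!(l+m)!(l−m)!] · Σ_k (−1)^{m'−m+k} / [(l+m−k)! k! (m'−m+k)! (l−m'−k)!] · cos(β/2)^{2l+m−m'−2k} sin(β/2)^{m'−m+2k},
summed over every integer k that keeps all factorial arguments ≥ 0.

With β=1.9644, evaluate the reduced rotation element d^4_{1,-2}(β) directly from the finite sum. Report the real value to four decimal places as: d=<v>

d^4_{1,-2}(β=1.9644) via Wigner's sum:
With c≡cos(β/2)=0.555194 and s≡sin(β/2)=0.831721, N=[120·6·2·720]^{1/2}=1018.233765
k∈{0,1,2} keeps every argument non-negative
  k=0: (−1)^3·1018.2338/(72)·0.5552^5·0.8317^3 = -0.429212
  k=1: (−1)^4·1018.2338/(48)·0.5552^3·0.8317^5 = +1.444870
  k=2: (−1)^5·1018.2338/(240)·0.5552^1·0.8317^7 = -0.648521
d^4_{1,-2}(1.9644) = -0.429212 +1.444870 -0.648521 = +0.367136

d=0.3671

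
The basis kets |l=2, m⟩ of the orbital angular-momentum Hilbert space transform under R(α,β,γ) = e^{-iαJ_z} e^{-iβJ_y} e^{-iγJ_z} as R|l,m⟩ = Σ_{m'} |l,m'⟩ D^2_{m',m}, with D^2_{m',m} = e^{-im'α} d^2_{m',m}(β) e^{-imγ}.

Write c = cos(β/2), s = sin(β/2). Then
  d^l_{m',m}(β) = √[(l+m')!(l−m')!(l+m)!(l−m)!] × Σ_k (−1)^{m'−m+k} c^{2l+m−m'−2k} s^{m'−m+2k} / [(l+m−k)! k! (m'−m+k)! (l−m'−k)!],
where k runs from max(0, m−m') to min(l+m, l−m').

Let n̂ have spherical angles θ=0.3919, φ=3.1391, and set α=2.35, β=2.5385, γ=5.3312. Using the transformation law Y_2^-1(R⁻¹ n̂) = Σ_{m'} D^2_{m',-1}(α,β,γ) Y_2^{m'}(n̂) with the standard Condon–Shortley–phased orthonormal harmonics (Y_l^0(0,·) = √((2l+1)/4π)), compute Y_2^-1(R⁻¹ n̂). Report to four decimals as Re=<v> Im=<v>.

Need the full column D^2_{m',-1} for m'=−2..2 at α=2.35, β=2.5385, γ=5.3312.
cos(β/2)=0.296997, sin(β/2)=0.954878
d^2_{-2,-1}: single k=1 term ⇒ +0.050030;  D = -0.041110-0.028514i
d^2_{-1,-1}: k∈[0..1] ⇒ +0.007781 -0.241280 = -0.233500;  D = -0.040144-0.230023i
d^2_{0,-1}: k∈[0..1] ⇒ -0.061275 +0.633391 = +0.572117;  D = +0.331866-0.466028i
d^2_{1,-1}: k∈[0..1] ⇒ +0.241280 -0.831366 = -0.590086;  D = +0.582512-0.094240i
d^2_{2,-1}: single k=0 term ⇒ -0.517162;  D = -0.417515-0.305184i
Y_2^{m'}(θ=0.3919,φ=3.1391) and Σ D·Y over m':
  (-0.0411-0.0285i)·(+0.0563+0.0003i)  (-0.0401-0.2300i)·(-0.2727-0.0007i)  (+0.3319-0.4660i)·(+0.4928+0.0000i)  (+0.5825-0.0942i)·(+0.2727-0.0007i)  (-0.4175-0.3052i)·(+0.0563-0.0003i)
Y_2^-1(R⁻¹ n̂) = +0.307184-0.211676i

Re=0.3072 Im=-0.2117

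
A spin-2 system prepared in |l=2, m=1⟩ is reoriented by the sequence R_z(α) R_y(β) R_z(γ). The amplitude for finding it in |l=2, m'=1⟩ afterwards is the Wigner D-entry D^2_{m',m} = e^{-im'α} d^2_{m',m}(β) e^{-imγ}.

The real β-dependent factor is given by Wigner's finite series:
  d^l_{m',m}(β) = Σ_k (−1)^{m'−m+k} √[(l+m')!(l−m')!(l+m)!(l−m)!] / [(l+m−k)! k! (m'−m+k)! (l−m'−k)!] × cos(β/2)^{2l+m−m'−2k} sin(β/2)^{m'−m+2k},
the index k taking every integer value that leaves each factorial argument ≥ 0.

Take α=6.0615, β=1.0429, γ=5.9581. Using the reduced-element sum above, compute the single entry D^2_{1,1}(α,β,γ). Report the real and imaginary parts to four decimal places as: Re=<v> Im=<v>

First d^2_{1,1}(β=1.0429), then the phase factors e^{-i(1)α} and e^{-i(1)γ}:
Half-angle: c=0.867098, s=0.498138. N=√(6·1·6·1)=6.000000
k: max(0,(1)−(1))=0 … min(2+(1),2−(1))=1
  k=0: (−1)^0·6.0000/(6)·0.8671^4·0.4981^0 = +0.565291
  k=1: (−1)^1·6.0000/(2)·0.8671^2·0.4981^2 = -0.559702
d^2_{1,1}(1.0429) = +0.565291 -0.559702 = +0.005590
D = (+0.975528+0.219874i)·(+0.005590)·(+0.947623+0.319390i) = +0.004775+0.002906i

Re=0.0048 Im=0.0029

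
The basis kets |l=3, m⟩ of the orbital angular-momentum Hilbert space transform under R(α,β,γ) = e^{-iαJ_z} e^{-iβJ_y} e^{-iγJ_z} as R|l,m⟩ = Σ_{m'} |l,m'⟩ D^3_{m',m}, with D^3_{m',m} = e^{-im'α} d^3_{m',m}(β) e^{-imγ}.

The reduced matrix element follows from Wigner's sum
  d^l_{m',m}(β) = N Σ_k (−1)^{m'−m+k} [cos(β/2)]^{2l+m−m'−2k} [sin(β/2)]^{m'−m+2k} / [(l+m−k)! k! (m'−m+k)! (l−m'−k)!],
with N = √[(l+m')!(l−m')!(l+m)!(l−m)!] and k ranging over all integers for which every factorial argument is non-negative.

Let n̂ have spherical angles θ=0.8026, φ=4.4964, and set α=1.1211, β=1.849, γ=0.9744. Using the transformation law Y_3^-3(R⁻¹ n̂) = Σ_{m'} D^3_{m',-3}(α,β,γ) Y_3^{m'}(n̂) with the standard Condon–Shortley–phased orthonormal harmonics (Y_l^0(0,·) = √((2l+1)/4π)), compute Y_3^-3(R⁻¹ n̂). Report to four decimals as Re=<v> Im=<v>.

Need the full column D^3_{m',-3} for m'=−3..3 at α=1.1211, β=1.849, γ=0.9744.
cos(β/2)=0.602234, sin(β/2)=0.798320
d^3_{-3,-3}: single k=0 term ⇒ +0.047708;  D = +0.047708+0.000158i
d^3_{-2,-3}: single k=0 term ⇒ -0.154910;  D = -0.067800+0.139284i
d^3_{-1,-3}: single k=0 term ⇒ +0.324683;  D = -0.201137-0.254879i
d^3_{0,-3}: single k=0 term ⇒ -0.496982;  D = +0.485178-0.107677i
d^3_{1,-3}: single k=0 term ⇒ +0.570536;  D = -0.130794+0.555342i
d^3_{2,-3}: single k=0 term ⇒ -0.478327;  D = -0.371633-0.301141i
d^3_{3,-3}: single k=0 term ⇒ +0.258858;  D = +0.234191-0.110281i
Y_3^{m'}(θ=0.8026,φ=4.4964) and Σ D·Y over m':
  (+0.0477+0.0002i)·(+0.0937-0.1237i)  (-0.0678+0.1393i)·(-0.3335-0.1538i)  (-0.2011-0.2549i)·(-0.0704+0.3210i)  (+0.4852-0.1077i)·(-0.1519+0.0000i)  (-0.1308+0.5553i)·(+0.0704+0.3210i)  (-0.3716-0.3011i)·(-0.3335+0.1538i)  (+0.2342-0.1103i)·(-0.0937-0.1237i)
Y_3^-3(R⁻¹ n̂) = +0.017977-0.050395i

Re=0.0180 Im=-0.0504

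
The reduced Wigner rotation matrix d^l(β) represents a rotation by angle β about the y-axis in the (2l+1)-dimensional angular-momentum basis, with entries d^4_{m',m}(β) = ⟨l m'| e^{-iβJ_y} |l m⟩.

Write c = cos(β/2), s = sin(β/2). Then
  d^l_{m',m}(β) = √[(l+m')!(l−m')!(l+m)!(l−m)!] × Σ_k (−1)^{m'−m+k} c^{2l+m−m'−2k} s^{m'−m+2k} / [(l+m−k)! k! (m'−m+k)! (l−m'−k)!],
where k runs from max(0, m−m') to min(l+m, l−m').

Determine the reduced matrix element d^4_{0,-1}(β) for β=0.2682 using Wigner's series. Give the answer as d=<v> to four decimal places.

d=-0.5012

d^4_{0,-1}(β=0.2682) via Wigner's sum:
Half-angle: c=0.991022, s=0.133698. N=√(24·24·6·120)=643.987578
k: max(0,(-1)−(0))=0 … min(4+(-1),4−(0))=3
  k=0: (−1)^1·643.9876/(144)·0.9910^7·0.1337^1 = -0.561338
  k=1: (−1)^2·643.9876/(24)·0.9910^5·0.1337^3 = +0.061300
  k=2: (−1)^3·643.9876/(24)·0.9910^3·0.1337^5 = -0.001116
  k=3: (−1)^4·643.9876/(144)·0.9910^1·0.1337^7 = +0.000003
d^4_{0,-1}(0.2682) = -0.561338 +0.061300 -0.001116 +0.000003 = -0.501150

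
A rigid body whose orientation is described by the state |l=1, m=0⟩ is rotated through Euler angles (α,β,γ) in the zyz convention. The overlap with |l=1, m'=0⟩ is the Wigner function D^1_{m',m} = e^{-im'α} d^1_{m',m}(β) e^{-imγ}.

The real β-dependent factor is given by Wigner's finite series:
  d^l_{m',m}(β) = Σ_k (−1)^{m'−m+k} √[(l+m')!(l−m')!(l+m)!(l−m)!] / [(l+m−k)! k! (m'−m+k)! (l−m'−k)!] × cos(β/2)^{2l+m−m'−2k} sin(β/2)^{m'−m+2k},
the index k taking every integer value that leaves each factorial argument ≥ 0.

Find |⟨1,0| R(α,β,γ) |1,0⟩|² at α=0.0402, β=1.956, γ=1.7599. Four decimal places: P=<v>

P=0.1412

First d^1_{0,0}(β=1.956), then the phase factors e^{-i(0)α} and e^{-i(0)γ}:
c=cos(1.956/2)=0.558682, s=sin(1.956/2)=0.829382; N=√[1·1·1·1]=1.000000
k∈{0,1} keeps every argument non-negative
  k=0: (−1)^0·1.0000/(1)·0.5587^2·0.8294^0 = +0.312126
  k=1: (−1)^1·1.0000/(1)·0.5587^0·0.8294^2 = -0.687874
d^1_{0,0}(1.956) = +0.312126 -0.687874 = -0.375748
|D^1_{0,0}|² = |d^1_{0,0}(β)|² = (-0.375748)² = 0.141186 (the z-rotation phases have unit modulus)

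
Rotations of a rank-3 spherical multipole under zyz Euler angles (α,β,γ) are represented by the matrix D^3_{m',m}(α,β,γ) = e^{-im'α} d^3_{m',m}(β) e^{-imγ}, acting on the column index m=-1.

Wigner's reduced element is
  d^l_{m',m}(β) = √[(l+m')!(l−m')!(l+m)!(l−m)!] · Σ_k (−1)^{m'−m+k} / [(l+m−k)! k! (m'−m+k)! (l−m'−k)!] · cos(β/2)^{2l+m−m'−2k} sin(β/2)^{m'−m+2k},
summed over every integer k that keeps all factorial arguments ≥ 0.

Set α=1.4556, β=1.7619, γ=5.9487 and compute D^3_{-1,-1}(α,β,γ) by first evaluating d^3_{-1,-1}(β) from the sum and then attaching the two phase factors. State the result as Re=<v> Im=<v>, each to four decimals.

Re=0.0634 Im=0.1314

D^3_{-1,-1}(1.4556,1.7619,5.9487) = e^{-i·-1·1.4556}·d^3_{-1,-1}(1.7619)·e^{-i·-1·5.9487}. Compute d first:
Half-angle: c=0.636419, s=0.771344. N=√(2·24·2·24)=48.000000
Admissible k: 0..2 (factorial args all ≥0)
  k=0: (−1)^0·48.0000/(48)·0.6364^6·0.7713^0 = +0.066444
  k=1: (−1)^1·48.0000/(6)·0.6364^4·0.7713^2 = -0.780832
  k=2: (−1)^2·48.0000/(8)·0.6364^2·0.7713^4 = +0.860259
d^3_{-1,-1}(1.7619) = +0.066444 -0.780832 +0.860259 = +0.145871
Phases: e^{-i·(-1)·1.4556}=+0.114942+0.993372i, e^{-i·(-1)·5.9487}=+0.944579-0.328283i ⇒ D=+0.063407+0.131369i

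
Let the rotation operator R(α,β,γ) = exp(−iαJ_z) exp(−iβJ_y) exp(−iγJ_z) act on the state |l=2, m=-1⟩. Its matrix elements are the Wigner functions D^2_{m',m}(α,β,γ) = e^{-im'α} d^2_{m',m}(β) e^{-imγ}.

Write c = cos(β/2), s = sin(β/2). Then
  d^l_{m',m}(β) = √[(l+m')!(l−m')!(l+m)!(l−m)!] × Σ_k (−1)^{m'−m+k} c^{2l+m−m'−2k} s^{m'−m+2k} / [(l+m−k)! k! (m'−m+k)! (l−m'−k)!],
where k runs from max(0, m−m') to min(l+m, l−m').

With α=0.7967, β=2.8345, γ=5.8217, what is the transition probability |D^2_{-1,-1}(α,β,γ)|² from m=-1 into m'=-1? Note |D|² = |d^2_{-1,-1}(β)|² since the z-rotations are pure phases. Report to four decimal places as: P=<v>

First d^2_{-1,-1}(β=2.8345), then the phase factors e^{-i(-1)α} and e^{-i(-1)γ}:
c=cos(2.8345/2)=0.152944, s=sin(2.8345/2)=0.988235; N=√[1·6·1·6]=6.000000
k: max(0,(-1)−(-1))=0 … min(2+(-1),2−(-1))=1
  k=0: (−1)^0·6.0000/(6)·0.1529^4·0.9882^0 = +0.000547
  k=1: (−1)^1·6.0000/(2)·0.1529^2·0.9882^2 = -0.068534
d^2_{-1,-1}(2.8345) = +0.000547 -0.068534 = -0.067987
|D^2_{-1,-1}|² = |d^2_{-1,-1}(β)|² = (-0.067987)² = 0.004622 (the z-rotation phases have unit modulus)

P=0.0046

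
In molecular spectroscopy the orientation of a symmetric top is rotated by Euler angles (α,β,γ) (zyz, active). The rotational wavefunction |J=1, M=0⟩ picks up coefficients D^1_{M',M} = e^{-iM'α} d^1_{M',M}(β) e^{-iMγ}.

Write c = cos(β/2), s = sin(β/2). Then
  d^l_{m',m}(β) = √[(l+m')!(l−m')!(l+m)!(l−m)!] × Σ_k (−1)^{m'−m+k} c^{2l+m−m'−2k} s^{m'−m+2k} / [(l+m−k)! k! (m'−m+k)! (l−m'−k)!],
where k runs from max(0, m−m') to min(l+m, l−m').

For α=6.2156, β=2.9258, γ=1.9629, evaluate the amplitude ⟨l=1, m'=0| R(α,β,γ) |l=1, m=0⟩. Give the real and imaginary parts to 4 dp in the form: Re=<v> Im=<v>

Re=-0.9768 Im=0.0000

First d^1_{0,0}(β=2.9258), then the phase factors e^{-i(0)α} and e^{-i(0)γ}:
c=cos(2.9258/2)=0.107687, s=sin(2.9258/2)=0.994185; N=√[1·1·1·1]=1.000000
The bounds max(0,m−m')=0 and min(l+m,l−m')=1 give 2 terms
  k=0: (−1)^0·1.0000/(1)·0.1077^2·0.9942^0 = +0.011597
  k=1: (−1)^1·1.0000/(1)·0.1077^0·0.9942^2 = -0.988403
d^1_{0,0}(2.9258) = +0.011597 -0.988403 = -0.976807
Attach z-rotation phases: D = e^{-i(0)(6.2156)}·(-0.976807)·e^{-i(0)(1.9629)} = -0.976807+0.000000i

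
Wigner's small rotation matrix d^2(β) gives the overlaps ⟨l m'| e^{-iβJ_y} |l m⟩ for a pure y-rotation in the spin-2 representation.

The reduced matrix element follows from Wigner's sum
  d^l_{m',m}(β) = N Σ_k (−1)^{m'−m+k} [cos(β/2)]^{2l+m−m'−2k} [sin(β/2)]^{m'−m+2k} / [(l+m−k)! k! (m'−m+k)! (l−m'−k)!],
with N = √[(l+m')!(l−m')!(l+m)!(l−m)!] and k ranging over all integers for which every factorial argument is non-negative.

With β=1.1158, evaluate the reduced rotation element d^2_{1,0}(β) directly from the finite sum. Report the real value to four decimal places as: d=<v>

d=-0.4835

d^2_{1,0}(β=1.1158) via Wigner's sum:
With c≡cos(β/2)=0.848369 and s≡sin(β/2)=0.529406, N=[6·1·2·2]^{1/2}=4.898979
k∈{0,1} keeps every argument non-negative
  k=0: (−1)^1·4.8990/(2)·0.8484^3·0.5294^1 = -0.791805
  k=1: (−1)^2·4.8990/(2)·0.8484^1·0.5294^3 = +0.308337
d^2_{1,0}(1.1158) = -0.791805 +0.308337 = -0.483468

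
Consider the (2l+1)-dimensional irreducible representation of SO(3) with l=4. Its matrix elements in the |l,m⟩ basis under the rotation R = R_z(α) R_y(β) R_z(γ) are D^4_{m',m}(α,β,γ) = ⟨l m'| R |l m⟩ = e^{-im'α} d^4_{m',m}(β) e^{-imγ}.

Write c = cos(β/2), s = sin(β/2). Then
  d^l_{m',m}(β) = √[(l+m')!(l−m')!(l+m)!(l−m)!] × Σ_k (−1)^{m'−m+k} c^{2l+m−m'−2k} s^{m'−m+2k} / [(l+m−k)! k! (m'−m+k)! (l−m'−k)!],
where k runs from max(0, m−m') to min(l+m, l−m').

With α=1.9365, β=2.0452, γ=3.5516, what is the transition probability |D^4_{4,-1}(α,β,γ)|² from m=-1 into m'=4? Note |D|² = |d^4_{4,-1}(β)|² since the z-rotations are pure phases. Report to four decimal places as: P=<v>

Split into d^4_{4,-1}(β=2.0452) × two z-phases.
c=cos(2.0452/2)=0.521149, s=sin(2.0452/2)=0.853466; N=√[40320·1·6·120]=5387.986637
The bounds max(0,m−m')=0 and min(l+m,l−m')=0 give 1 term
  k=0: (−1)^5·5387.9866/(720)·0.5211^3·0.8535^5 = -0.479634
d^4_{4,-1}(2.0452) = -0.479634
|D^4_{4,-1}|² = |d^4_{4,-1}(β)|² = (-0.479634)² = 0.230049 (the z-rotation phases have unit modulus)

P=0.2300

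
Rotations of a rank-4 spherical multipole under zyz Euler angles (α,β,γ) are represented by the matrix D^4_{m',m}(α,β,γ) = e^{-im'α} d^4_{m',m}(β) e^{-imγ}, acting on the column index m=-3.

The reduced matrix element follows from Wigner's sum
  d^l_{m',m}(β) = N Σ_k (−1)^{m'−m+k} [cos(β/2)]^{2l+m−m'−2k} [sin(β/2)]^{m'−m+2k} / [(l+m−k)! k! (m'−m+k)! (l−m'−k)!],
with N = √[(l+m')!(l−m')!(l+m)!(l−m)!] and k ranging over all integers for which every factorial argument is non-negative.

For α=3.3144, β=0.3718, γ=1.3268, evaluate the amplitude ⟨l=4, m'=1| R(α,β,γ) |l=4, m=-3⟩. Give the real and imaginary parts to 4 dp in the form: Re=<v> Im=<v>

Re=0.0111 Im=0.0087

Split into d^4_{1,-3}(β=0.3718) × two z-phases.
c=cos(0.3718/2)=0.982770, s=sin(0.3718/2)=0.184831; N=√[120·6·1·5040]=1904.940944
The bounds max(0,m−m')=0 and min(l+m,l−m')=1 give 2 terms
  k=0: (−1)^4·1904.9409/(144)·0.9828^4·0.1848^4 = +0.014402
  k=1: (−1)^5·1904.9409/(240)·0.9828^2·0.1848^6 = -0.000306
d^4_{1,-3}(0.3718) = +0.014402 -0.000306 = +0.014096
D = (-0.985106+0.171949i)·(+0.014096)·(-0.668350-0.743847i) = +0.011084+0.008709i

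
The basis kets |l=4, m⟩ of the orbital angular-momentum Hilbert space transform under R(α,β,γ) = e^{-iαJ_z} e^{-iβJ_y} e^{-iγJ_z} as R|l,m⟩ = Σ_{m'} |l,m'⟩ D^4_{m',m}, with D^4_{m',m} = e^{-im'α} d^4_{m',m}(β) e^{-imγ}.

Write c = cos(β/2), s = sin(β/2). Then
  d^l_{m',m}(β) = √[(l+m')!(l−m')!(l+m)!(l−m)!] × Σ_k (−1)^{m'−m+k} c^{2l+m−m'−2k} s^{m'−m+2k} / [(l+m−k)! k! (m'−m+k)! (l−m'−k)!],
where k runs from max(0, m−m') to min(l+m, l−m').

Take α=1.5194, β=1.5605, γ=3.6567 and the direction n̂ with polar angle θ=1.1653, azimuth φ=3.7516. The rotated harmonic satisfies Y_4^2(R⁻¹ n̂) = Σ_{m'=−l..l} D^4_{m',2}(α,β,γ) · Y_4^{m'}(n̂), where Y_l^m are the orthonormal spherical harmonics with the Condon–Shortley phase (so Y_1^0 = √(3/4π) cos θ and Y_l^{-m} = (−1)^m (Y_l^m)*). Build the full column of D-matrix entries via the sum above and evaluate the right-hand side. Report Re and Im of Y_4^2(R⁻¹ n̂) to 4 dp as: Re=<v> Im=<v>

Re=-0.2748 Im=0.0059

Need the full column D^4_{m',2} for m'=−4..4 at α=1.5194, β=1.5605, γ=3.6567.
cos(β/2)=0.710738, sin(β/2)=0.703457
d^4_{-4,2}: single k=6 term ⇒ +0.323909;  D = +0.106490-0.305904i
d^4_{-3,2}: k∈[5..6] ⇒ +0.694227 -0.226692 = +0.467535;  D = -0.433065-0.176190i
d^4_{-2,2}: k∈[4..6] ⇒ +0.937301 -0.734557 +0.059965 = +0.262709;  D = -0.111372+0.237933i
d^4_{-1,2}: k∈[3..5] ⇒ +0.892842 -1.311966 +0.257045 = -0.162079;  D = -0.143069-0.076162i
d^4_{0,2}: k∈[2..4] ⇒ +0.605135 -1.580804 +0.580719 = -0.394950;  D = -0.203255+0.338633i
d^4_{1,2}: k∈[1..3] ⇒ +0.273426 -1.339263 +0.874644 = -0.191194;  D = +0.158660+0.106687i
d^4_{2,2}: k∈[0..2] ⇒ +0.065114 -0.765443 +0.937301 = +0.236973;  D = -0.142160+0.189596i
d^4_{3,2}: k∈[0..1] ⇒ -0.241139 +0.708671 = +0.467533;  D = +0.359159+0.299319i
d^4_{4,2}: single k=0 term ⇒ +0.337528;  D = +0.229124-0.247846i
Y_4^{m'}(θ=1.1653,φ=3.7516) and Σ D·Y over m':
  (+0.1065-0.3059i)·(-0.2410-0.2036i)  (-0.4331-0.1762i)·(+0.0982+0.3703i)  (-0.1114+0.2379i)·(+0.0087-0.0237i)  (-0.1431-0.0762i)·(+0.2686-0.1877i)  (-0.2033+0.3386i)·(-0.0868+0.0000i)  (+0.1587+0.1067i)·(-0.2686-0.1877i)  (-0.1422+0.1896i)·(+0.0087+0.0237i)  (+0.3592+0.2993i)·(-0.0982+0.3703i)  (+0.2291-0.2478i)·(-0.2410+0.2036i)
Y_4^2(R⁻¹ n̂) = -0.274813+0.005905i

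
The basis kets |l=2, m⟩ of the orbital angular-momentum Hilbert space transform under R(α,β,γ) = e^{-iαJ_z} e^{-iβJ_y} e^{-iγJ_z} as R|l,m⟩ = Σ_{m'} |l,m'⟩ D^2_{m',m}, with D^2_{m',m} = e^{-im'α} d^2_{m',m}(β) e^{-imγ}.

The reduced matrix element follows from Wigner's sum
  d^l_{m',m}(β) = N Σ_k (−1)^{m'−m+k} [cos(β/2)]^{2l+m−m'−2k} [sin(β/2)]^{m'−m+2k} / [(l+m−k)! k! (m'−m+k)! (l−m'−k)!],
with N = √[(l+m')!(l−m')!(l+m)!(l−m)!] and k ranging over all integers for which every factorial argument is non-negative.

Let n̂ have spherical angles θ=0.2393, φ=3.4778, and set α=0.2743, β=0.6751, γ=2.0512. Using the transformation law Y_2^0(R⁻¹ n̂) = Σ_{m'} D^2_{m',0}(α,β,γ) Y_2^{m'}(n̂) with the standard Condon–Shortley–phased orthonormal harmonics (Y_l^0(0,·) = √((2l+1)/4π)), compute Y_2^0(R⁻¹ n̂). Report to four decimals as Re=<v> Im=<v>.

Re=0.0373 Im=0.0000

Need the full column D^2_{m',0} for m'=−2..2 at α=0.2743, β=0.6751, γ=2.0512.
cos(β/2)=0.943569, sin(β/2)=0.331176
d^2_{-2,0}: single k=2 term ⇒ +0.239189;  D = +0.204089+0.124736i
d^2_{-1,0}: k∈[1..2] ⇒ +0.681484 -0.083951 = +0.597533;  D = +0.575194+0.161856i
d^2_{0,0}: k∈[0..2] ⇒ +0.792674 -0.390594 +0.012029 = +0.414109;  D = +0.414109+0.000000i
d^2_{1,0}: k∈[0..1] ⇒ -0.681484 +0.083951 = -0.597533;  D = -0.575194+0.161856i
d^2_{2,0}: single k=0 term ⇒ +0.239189;  D = +0.204089-0.124736i
Y_2^{m'}(θ=0.2393,φ=3.4778) and Σ D·Y over m':
  (+0.2041+0.1247i)·(+0.0170-0.0135i)  (+0.5752+0.1619i)·(-0.1679+0.0587i)  (+0.4141+0.0000i)·(+0.5776+0.0000i)  (-0.5752+0.1619i)·(+0.1679+0.0587i)  (+0.2041-0.1247i)·(+0.0170+0.0135i)
Y_2^0(R⁻¹ n̂) = +0.037315+0.000000i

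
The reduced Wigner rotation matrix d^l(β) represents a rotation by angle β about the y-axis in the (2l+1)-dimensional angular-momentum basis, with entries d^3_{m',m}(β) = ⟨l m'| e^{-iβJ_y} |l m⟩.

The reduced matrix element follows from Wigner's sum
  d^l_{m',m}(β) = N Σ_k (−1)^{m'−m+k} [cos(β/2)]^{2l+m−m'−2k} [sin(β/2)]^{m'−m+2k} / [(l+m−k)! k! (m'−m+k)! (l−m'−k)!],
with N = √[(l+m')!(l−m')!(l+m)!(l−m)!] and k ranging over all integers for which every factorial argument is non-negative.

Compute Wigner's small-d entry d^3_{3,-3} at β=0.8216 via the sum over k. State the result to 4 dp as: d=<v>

d=0.0041

d^3_{3,-3}(β=0.8216) via Wigner's sum:
With c≡cos(β/2)=0.916802 and s≡sin(β/2)=0.399343, N=[720·1·1·720]^{1/2}=720.000000
Admissible k: 0..0 (factorial args all ≥0)
  k=0: (−1)^6·720.0000/(720)·0.9168^0·0.3993^6 = +0.004056
d^3_{3,-3}(0.8216) = +0.004056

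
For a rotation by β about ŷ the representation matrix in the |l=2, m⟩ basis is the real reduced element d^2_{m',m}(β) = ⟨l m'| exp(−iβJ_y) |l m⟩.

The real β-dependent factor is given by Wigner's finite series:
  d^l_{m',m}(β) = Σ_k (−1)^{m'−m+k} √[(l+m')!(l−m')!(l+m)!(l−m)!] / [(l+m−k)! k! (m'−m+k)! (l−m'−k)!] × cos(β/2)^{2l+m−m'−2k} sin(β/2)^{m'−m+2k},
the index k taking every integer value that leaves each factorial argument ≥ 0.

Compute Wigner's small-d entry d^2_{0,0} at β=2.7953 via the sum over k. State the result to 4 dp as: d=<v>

d=0.8272

d^2_{0,0}(β=2.7953) via Wigner's sum:
With c≡cos(β/2)=0.172282 and s≡sin(β/2)=0.985048, N=[2·2·2·2]^{1/2}=4.000000
k: max(0,(0)−(0))=0 … min(2+(0),2−(0))=2
  k=0: (−1)^0·4.0000/(4)·0.1723^4·0.9850^0 = +0.000881
  k=1: (−1)^1·4.0000/(1)·0.1723^2·0.9850^2 = -0.115201
  k=2: (−1)^2·4.0000/(4)·0.1723^0·0.9850^4 = +0.941518
d^2_{0,0}(2.7953) = +0.000881 -0.115201 +0.941518 = +0.827198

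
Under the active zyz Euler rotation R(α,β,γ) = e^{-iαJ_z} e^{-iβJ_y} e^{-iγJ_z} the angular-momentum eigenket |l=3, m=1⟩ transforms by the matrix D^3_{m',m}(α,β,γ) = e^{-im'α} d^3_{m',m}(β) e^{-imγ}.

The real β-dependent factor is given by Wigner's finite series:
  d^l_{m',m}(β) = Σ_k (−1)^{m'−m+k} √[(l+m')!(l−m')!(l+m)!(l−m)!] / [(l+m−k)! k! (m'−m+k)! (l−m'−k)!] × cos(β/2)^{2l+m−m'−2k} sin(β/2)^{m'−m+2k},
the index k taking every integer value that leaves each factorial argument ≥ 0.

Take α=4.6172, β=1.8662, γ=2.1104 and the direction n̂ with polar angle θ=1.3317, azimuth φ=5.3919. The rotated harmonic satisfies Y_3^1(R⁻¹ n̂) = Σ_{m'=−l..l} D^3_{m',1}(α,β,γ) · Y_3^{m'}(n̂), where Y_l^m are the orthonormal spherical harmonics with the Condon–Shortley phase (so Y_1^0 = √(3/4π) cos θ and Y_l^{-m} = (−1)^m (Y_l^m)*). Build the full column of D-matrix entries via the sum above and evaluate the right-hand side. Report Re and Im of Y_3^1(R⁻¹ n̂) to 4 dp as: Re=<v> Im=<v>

Need the full column D^3_{m',1} for m'=−3..3 at α=4.6172, β=1.8662, γ=2.1104.
cos(β/2)=0.595346, sin(β/2)=0.803469
d^3_{-3,1}: single k=4 term ⇒ +0.572087;  D = +0.388122-0.420291i
d^3_{-2,1}: k∈[3..4] ⇒ +0.692224 -0.630400 = +0.061824;  D = +0.041228+0.046070i
d^3_{-1,1}: k∈[2..4] ⇒ +0.486595 -1.181697 +0.269039 = -0.426063;  D = +0.343063-0.252660i
d^3_{0,1}: k∈[1..3] ⇒ +0.208165 -1.137440 +0.690568 = -0.238706;  D = +0.122646+0.204789i
d^3_{1,1}: k∈[0..2] ⇒ +0.044526 -0.648794 +0.886273 = +0.282006;  D = +0.254612-0.121243i
d^3_{2,1}: k∈[0..1] ⇒ -0.190028 +0.692224 = +0.502196;  D = +0.171837+0.471882i
d^3_{3,1}: single k=0 term ⇒ +0.314096;  D = -0.304015+0.078936i
Y_3^{m'}(θ=1.3317,φ=5.3919) and Σ D·Y over m':
  (+0.3881-0.4203i)·(-0.3415+0.1725i)  (+0.0412+0.0461i)·(-0.0480+0.2234i)  (+0.3431-0.2527i)·(-0.1420-0.1758i)  (+0.1226+0.2048i)·(-0.2403+0.0000i)  (+0.2546-0.1212i)·(+0.1420-0.1758i)  (+0.1718+0.4719i)·(-0.0480-0.2234i)  (-0.3040+0.0789i)·(+0.3415+0.1725i)
Y_3^1(R⁻¹ n̂) = -0.200368-0.004641i

Re=-0.2004 Im=-0.0046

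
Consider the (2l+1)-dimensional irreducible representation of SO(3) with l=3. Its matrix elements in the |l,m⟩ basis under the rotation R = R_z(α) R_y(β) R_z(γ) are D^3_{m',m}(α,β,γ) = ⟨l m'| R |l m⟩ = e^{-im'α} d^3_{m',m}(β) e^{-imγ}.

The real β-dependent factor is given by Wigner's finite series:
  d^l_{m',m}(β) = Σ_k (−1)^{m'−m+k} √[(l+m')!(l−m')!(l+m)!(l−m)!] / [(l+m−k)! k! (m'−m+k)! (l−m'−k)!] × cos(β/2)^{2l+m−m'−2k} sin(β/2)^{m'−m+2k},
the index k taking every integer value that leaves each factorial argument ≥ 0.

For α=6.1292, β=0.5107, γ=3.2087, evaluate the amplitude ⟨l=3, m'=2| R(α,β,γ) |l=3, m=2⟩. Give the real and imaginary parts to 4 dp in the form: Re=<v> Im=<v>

Re=0.5328 Im=0.0935

First d^3_{2,2}(β=0.5107), then the phase factors e^{-i(2)α} and e^{-i(2)γ}:
With c≡cos(β/2)=0.967575 and s≡sin(β/2)=0.252584, N=[120·1·120·1]^{1/2}=120.000000
k∈{0,1} keeps every argument non-negative
  k=0: (−1)^0·120.0000/(120)·0.9676^6·0.2526^0 = +0.820555
  k=1: (−1)^1·120.0000/(24)·0.9676^4·0.2526^2 = -0.279589
d^3_{2,2}(0.5107) = +0.820555 -0.279589 = +0.540966
Phases: e^{-i·(2)·6.1292}=+0.952951+0.303125i, e^{-i·(2)·3.2087}=+0.991007-0.133812i ⇒ D=+0.532820+0.093524i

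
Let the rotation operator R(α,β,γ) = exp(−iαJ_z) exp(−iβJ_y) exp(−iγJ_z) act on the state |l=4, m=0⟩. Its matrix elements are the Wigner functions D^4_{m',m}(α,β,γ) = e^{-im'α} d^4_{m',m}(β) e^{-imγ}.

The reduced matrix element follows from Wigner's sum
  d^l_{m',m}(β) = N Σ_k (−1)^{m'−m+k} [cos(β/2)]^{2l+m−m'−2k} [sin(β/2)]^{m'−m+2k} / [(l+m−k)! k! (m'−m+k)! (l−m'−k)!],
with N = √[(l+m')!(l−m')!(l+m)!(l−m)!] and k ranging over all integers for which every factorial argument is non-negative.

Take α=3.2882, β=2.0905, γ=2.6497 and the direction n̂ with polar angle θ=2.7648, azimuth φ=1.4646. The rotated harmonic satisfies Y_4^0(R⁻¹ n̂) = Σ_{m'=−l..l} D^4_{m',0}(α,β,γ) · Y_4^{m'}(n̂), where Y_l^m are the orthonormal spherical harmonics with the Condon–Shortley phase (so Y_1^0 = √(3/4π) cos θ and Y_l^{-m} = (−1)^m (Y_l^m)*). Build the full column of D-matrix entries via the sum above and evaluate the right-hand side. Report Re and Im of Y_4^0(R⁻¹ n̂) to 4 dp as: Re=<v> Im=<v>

Re=-0.0668 Im=0.0000

Need the full column D^4_{m',0} for m'=−4..4 at α=3.2882, β=2.0905, γ=2.6497.
cos(β/2)=0.501686, sin(β/2)=0.865050
d^4_{-4,0}: single k=4 term ⇒ +0.296784;  D = +0.247198+0.164238i
d^4_{-3,0}: k∈[3..4] ⇒ +0.243414 -0.723711 = -0.480297;  D = +0.434586+0.204500i
d^4_{-2,0}: k∈[2..4] ⇒ +0.113186 -0.897391 +1.000534 = +0.216330;  D = +0.207097+0.062526i
d^4_{-1,0}: k∈[1..4] ⇒ +0.030944 -0.552012 +1.641222 -0.813271 = +0.306884;  D = -0.303592-0.044830i
d^4_{0,0}: k∈[0..4] ⇒ +0.004013 -0.190894 +1.277010 -1.687449 +0.313566 = -0.283754;  D = -0.283754+0.000000i
d^4_{1,0}: k∈[0..3] ⇒ -0.030944 +0.552012 -1.641222 +0.813271 = -0.306884;  D = +0.303592-0.044830i
d^4_{2,0}: k∈[0..2] ⇒ +0.113186 -0.897391 +1.000534 = +0.216330;  D = +0.207097-0.062526i
d^4_{3,0}: k∈[0..1] ⇒ -0.243414 +0.723711 = +0.480297;  D = -0.434586+0.204500i
d^4_{4,0}: single k=0 term ⇒ +0.296784;  D = +0.247198-0.164238i
Y_4^{m'}(θ=2.7648,φ=1.4646) and Σ D·Y over m':
  (+0.2472+0.1642i)·(+0.0074+0.0033i)  (+0.4346+0.2045i)·(+0.0182-0.0551i)  (+0.2071+0.0625i)·(-0.2237-0.0482i)  (-0.3036-0.0448i)·(-0.0524+0.4913i)  (-0.2838+0.0000i)·(+0.3413+0.0000i)  (+0.3036-0.0448i)·(+0.0524+0.4913i)  (+0.2071-0.0625i)·(-0.2237+0.0482i)  (-0.4346+0.2045i)·(-0.0182-0.0551i)  (+0.2472-0.1642i)·(+0.0074-0.0033i)
Y_4^0(R⁻¹ n̂) = -0.066753-0.000000i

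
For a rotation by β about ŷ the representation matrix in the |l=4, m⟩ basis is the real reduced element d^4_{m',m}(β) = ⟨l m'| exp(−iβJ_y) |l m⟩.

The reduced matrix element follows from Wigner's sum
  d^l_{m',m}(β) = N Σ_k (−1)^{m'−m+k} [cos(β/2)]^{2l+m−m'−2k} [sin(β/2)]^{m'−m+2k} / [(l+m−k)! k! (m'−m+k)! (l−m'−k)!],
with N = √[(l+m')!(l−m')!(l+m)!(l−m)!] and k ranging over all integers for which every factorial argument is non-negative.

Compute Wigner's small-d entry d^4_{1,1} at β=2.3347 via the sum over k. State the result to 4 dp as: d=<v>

d=-0.4688

d^4_{1,1}(β=2.3347) via Wigner's sum:
Half-angle: c=0.392590, s=0.919713. N=√(120·6·120·6)=720.000000
The bounds max(0,m−m')=0 and min(l+m,l−m')=3 give 4 terms
  k=0: (−1)^0·720.0000/(720)·0.3926^8·0.9197^0 = +0.000564
  k=1: (−1)^1·720.0000/(48)·0.3926^6·0.9197^2 = -0.046455
  k=2: (−1)^2·720.0000/(24)·0.3926^4·0.9197^4 = +0.509905
  k=3: (−1)^3·720.0000/(72)·0.3926^2·0.9197^6 = -0.932813
d^4_{1,1}(2.3347) = +0.000564 -0.046455 +0.509905 -0.932813 = -0.468798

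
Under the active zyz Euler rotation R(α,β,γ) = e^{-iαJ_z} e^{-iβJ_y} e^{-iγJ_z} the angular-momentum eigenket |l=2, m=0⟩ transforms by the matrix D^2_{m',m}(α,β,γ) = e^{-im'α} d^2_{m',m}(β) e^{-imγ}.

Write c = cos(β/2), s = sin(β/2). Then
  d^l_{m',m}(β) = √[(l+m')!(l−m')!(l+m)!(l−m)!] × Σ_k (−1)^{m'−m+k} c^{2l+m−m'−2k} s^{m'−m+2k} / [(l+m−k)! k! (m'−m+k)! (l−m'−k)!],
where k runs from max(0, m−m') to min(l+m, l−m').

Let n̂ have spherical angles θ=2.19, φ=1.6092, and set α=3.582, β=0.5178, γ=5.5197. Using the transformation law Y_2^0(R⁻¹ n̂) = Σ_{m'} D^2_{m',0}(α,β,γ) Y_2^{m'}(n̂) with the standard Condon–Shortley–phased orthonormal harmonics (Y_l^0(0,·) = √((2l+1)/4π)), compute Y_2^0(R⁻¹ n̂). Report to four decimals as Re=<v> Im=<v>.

Re=0.0993 Im=0.0000

Need the full column D^2_{m',0} for m'=−2..2 at α=3.582, β=0.5178, γ=5.5197.
cos(β/2)=0.966672, sin(β/2)=0.256017
d^2_{-2,0}: single k=2 term ⇒ +0.150028;  D = +0.095496+0.115710i
d^2_{-1,0}: k∈[1..2] ⇒ +0.566478 -0.039734 = +0.526743;  D = -0.476481-0.224555i
d^2_{0,0}: k∈[0..2] ⇒ +0.873206 -0.244995 +0.004296 = +0.632507;  D = +0.632507+0.000000i
d^2_{1,0}: k∈[0..1] ⇒ -0.566478 +0.039734 = -0.526743;  D = +0.476481-0.224555i
d^2_{2,0}: single k=0 term ⇒ +0.150028;  D = +0.095496-0.115710i
Y_2^{m'}(θ=2.19,φ=1.6092) and Σ D·Y over m':
  (+0.0955+0.1157i)·(-0.2554+0.0197i)  (-0.4765-0.2246i)·(+0.0140+0.3649i)  (+0.6325+0.0000i)·(+0.0033+0.0000i)  (+0.4765-0.2246i)·(-0.0140+0.3649i)  (+0.0955-0.1157i)·(-0.2554-0.0197i)
Y_2^0(R⁻¹ n̂) = +0.099279-0.000000i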